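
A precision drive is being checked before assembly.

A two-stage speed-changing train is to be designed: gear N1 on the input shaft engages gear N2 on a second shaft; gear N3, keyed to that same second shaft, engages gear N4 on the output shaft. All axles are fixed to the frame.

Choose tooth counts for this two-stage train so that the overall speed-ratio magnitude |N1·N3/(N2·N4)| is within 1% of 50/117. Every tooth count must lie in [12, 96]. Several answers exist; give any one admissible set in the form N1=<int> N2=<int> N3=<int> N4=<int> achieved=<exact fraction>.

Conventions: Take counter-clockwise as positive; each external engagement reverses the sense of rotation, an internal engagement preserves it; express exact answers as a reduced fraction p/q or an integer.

N1=12 N2=13 N3=25 N4=54 achieved=50/117

design class (target 50/117): fixed-axis compound train
target = 50/117 in lowest terms: an exact hit needs N1·N3 = k·50 and N2·N4 = k·117 for one integer k, every count in [12, 96]; additionally prefer no 1:1 stage (N1 ≠ N2, N3 ≠ N4)
k = 1…5: no 1:1-free in-range split of k·50 and k·117 into factor pairs; take k = 6
k = 6: N1·N3 = 300 = 12·25, N2·N4 = 702 = 13·54
achieved = 12·25/(13·54) = 50/117; |achieved − target| = 0 ≤ 1/234 ✓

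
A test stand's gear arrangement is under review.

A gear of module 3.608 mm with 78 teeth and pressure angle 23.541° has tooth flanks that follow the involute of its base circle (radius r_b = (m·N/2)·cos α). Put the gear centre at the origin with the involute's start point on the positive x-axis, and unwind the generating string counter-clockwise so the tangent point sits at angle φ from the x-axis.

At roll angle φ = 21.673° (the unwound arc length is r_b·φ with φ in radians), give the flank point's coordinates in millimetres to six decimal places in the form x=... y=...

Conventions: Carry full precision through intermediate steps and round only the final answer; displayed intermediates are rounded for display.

x=137.902694 y=2.294218

recognized (one wheel, involute flank): single-mesh tooth geometry, m = 3.608, N = 78
pitch radius r_p = m·N/2 = 3.608·78/2 = 140.712000
base radius r_b = r_p·cos α = 140.712000·cos 23.541° = 129.001174
roll angle φ = 21.673° = 0.37826521 rad
x = r_b·(cos φ + φ·sin φ) = 137.902694
y = r_b·(sin φ − φ·cos φ) = 2.294218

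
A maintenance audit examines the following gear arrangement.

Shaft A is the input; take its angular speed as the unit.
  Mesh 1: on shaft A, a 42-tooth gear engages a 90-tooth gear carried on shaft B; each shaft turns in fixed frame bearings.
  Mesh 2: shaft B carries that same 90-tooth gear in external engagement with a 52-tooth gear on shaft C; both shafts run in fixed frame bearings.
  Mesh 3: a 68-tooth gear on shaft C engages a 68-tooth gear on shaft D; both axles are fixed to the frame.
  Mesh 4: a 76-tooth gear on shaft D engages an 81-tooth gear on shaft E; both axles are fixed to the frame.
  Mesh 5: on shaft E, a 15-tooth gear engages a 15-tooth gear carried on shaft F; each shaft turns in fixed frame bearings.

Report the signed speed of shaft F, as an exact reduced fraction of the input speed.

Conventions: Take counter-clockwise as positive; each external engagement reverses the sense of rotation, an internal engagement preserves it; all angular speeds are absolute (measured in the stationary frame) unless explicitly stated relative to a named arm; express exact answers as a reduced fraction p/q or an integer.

5-mesh fixed-axis compound train (all bearings frame-fixed)
mesh 1 [42T→90T]: |ω|/ω_in = 1×42/90 = 7/15, sense flips to −
mesh 2 [90T→52T]: |ω|/ω_in = (7/15)×90/52 = 21/26, sense flips to +
mesh 3 [68T→68T]: |ω|/ω_in = (21/26)×68/68 = 21/26, sense flips to −
mesh 4 [76T→81T]: |ω|/ω_in = (21/26)×76/81 = 266/351, sense flips to +
mesh 5 [15T→15T]: |ω|/ω_in = (266/351)×15/15 = 266/351, sense flips to −
signed output speed (× input speed) = -266/351

-266/351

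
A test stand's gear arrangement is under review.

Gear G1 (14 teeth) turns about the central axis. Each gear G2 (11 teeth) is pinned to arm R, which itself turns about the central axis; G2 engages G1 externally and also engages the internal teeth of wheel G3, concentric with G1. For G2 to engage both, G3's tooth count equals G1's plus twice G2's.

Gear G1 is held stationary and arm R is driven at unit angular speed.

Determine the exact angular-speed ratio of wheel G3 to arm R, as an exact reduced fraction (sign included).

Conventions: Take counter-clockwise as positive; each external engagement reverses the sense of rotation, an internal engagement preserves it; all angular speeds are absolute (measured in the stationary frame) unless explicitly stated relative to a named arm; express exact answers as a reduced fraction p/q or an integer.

25/18

planetary set (14T centre, 11T on arm, 36T internal) — Willis relation
ring teeth: 14 + 2·11 = 36
14(ω_sun−ω_arm) = −36(ω_ring−ω_arm),  ω_sun = 0, ω_arm = 1
ω_ring = 1 − (14/36)(0−1) = 25/18
ω_out/ω_in = 25/18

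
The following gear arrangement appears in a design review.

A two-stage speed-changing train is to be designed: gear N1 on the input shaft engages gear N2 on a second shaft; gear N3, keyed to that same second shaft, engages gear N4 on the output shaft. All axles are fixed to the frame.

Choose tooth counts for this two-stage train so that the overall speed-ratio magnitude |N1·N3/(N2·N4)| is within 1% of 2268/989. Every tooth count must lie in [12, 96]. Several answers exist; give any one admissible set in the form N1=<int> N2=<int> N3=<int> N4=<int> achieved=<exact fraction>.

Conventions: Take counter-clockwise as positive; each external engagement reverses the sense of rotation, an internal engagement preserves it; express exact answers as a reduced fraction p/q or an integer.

design class (target 2268/989): fixed-axis compound train
target = 2268/989 in lowest terms: an exact hit needs N1·N3 = k·2268 and N2·N4 = k·989 for one integer k, every count in [12, 96]; additionally prefer no 1:1 stage (N1 ≠ N2, N3 ≠ N4)
k = 1: N1·N3 = 2268 = 27·84, N2·N4 = 989 = 23·43
achieved = 27·84/(23·43) = 2268/989; |achieved − target| = 0 ≤ 567/24725 ✓

N1=27 N2=23 N3=84 N4=43 achieved=2268/989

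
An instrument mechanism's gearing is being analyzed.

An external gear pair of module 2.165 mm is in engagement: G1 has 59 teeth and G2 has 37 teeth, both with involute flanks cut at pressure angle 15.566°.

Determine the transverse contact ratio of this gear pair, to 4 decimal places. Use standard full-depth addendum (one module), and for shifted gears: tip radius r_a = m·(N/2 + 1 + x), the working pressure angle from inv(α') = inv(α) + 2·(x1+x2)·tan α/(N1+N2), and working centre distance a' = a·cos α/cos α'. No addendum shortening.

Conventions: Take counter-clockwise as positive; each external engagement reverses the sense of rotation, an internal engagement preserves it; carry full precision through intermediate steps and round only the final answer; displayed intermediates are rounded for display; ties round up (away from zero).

class = single-mesh tooth geometry [involute pair 59T × 37T, m = 2.165]
base radii: r_b1 = 61.524966, r_b2 = 38.583454
tip radii: r_a1 = 66.032500, r_a2 = 42.217500
no profile shift: α' = α, a' = a
action lengths: √(r_a1²−r_b1²) = 23.978523, √(r_a2²−r_b2²) = 17.135764
base pitch p_b = π·m·cos α = 6.552081
CR = (23.978523 + 17.135764 − 103.920000·sin 15.56600°)/6.552081 = 2.018830
contact ratio ≈ 2.0188

2.0188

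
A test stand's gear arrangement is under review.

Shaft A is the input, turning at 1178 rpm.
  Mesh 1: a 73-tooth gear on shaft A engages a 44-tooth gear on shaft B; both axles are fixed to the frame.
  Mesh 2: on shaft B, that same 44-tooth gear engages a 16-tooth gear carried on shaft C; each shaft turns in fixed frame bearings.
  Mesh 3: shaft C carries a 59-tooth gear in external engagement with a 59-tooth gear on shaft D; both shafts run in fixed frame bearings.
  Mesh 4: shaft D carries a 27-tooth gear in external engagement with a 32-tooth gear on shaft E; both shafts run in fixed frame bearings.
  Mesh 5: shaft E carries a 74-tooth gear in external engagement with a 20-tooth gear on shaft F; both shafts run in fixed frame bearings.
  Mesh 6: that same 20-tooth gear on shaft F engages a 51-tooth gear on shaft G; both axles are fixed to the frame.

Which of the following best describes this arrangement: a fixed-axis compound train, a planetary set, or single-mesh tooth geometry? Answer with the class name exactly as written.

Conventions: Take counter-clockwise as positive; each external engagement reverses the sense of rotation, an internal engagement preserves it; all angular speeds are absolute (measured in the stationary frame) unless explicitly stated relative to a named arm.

topology: fixed-axis compound train — 6 meshes, A→G
classification: fixed-axis compound train

fixed-axis compound train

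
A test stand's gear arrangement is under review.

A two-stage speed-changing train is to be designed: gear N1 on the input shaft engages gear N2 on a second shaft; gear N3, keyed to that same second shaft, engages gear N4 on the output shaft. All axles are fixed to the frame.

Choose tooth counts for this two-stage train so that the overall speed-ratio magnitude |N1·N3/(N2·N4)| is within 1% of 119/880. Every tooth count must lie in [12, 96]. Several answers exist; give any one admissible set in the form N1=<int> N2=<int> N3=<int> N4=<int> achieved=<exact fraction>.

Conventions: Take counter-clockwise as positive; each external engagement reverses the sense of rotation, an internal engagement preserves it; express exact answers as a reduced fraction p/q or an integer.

topology: fixed-axis compound train — 2 stages, target 119/880
target = 119/880 in lowest terms: an exact hit needs N1·N3 = k·119 and N2·N4 = k·880 for one integer k, every count in [12, 96]; additionally prefer no 1:1 stage (N1 ≠ N2, N3 ≠ N4)
k = 1: no 1:1-free in-range split of k·119 and k·880 into factor pairs; take k = 2
k = 2: N1·N3 = 238 = 14·17, N2·N4 = 1760 = 20·88
achieved = 14·17/(20·88) = 119/880; |achieved − target| = 0 ≤ 119/88000 ✓

N1=14 N2=20 N3=17 N4=88 achieved=119/880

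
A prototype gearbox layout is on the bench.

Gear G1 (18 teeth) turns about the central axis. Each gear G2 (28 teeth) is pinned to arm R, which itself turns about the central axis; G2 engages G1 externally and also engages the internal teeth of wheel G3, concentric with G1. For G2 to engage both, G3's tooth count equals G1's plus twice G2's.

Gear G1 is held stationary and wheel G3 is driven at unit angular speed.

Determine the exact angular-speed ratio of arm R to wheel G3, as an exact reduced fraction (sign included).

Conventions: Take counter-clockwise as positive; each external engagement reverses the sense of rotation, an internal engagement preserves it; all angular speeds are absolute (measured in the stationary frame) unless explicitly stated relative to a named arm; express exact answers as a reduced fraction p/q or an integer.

class = planetary set [G3 = 18+2·28 = 74; Willis about the carrier]
ring teeth: 18 + 2·28 = 74
18(ω_sun−ω_arm) = −74(ω_ring−ω_arm),  ω_sun = 0, ω_ring = 1
18(0−ω_arm) = −74(1−ω_arm)  ⇒  92·ω_arm = 74  ⇒  ω_arm = 37/46
ω_out/ω_in = 37/46

37/46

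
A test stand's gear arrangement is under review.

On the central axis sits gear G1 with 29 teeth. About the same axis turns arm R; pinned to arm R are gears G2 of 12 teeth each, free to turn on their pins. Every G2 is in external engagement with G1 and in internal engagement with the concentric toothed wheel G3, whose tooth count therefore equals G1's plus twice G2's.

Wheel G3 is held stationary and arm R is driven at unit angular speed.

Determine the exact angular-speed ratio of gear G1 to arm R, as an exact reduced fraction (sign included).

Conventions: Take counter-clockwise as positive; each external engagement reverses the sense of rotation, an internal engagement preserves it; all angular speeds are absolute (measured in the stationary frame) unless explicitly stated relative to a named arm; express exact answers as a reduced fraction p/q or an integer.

topology: planetary set — G1 29T / G2 12T / G3 53T, arm = carrier (Willis)
ring teeth: 29 + 2·12 = 53
29(ω_sun−ω_arm) = −53(ω_ring−ω_arm),  ω_ring = 0, ω_arm = 1
ω_sun = 1 − (53/29)(0−1) = 82/29
ω_out/ω_in = 82/29

82/29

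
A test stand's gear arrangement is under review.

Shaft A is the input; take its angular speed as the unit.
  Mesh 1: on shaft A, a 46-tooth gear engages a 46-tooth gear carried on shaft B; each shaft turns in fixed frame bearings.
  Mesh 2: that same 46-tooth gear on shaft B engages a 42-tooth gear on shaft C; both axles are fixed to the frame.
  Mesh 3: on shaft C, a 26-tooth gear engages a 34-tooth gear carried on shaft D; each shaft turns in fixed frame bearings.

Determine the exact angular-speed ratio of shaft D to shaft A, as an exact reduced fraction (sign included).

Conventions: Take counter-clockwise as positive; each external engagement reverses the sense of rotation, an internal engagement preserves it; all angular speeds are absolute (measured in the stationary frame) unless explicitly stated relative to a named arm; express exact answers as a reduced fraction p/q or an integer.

-299/357

class = fixed-axis compound train [3 meshes; 3 ratios multiply, 3 sense flips]
mesh 1 [46T→46T]: running ratio 1, sense −
mesh 2 [46T→42T]: running ratio 23/21, sense +
mesh 3 [26T→34T]: running ratio 299/357, sense −
ω_out/ω_in = -299/357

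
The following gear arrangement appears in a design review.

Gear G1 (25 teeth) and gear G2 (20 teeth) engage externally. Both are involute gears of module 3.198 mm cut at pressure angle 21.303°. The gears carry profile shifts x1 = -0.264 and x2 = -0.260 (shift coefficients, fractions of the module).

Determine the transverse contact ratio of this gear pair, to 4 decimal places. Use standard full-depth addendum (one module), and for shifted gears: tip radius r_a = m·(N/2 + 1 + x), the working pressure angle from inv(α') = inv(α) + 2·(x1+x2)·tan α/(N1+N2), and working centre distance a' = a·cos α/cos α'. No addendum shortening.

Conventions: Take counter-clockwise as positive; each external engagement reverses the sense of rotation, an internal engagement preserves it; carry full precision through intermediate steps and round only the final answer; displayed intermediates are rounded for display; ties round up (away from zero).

1.7823

class = single-mesh tooth geometry [involute pair 25T × 20T, m = 3.198]
base radii: r_b1 = 37.243596, r_b2 = 29.794877
tip radii: r_a1 = 42.328728, r_a2 = 34.346520
inv(α') = inv(21.303°) + 2·(-0.264-0.260)·tan α/(25+20) = 0.00905517  ⇒  α' = 17.01865°
a' = a·cos α / cos α' = 71.9550·cos 21.303°/cos 17.01865° = 70.108561
action lengths: √(r_a1²−r_b1²) = 20.115560, √(r_a2²−r_b2²) = 17.086507
base pitch p_b = π·m·cos α = 9.360337
CR = (20.115560 + 17.086507 − 70.108561·sin 17.01865°)/9.360337 = 1.782252
contact ratio ≈ 1.7823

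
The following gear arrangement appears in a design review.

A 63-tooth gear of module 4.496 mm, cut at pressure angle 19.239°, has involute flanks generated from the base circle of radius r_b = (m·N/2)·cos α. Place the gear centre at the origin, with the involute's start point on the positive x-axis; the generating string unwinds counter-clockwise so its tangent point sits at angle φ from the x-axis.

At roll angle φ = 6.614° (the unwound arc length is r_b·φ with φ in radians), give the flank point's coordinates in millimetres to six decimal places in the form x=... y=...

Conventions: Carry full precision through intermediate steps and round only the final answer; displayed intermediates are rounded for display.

topology: single-mesh involute geometry — m = 4.496, N = 63
pitch radius r_p = m·N/2 = 4.496·63/2 = 141.624000
base radius r_b = r_p·cos α = 141.624000·cos 19.239° = 133.714625
roll angle φ = 6.614° = 0.11543608 rad
x = r_b·(cos φ + φ·sin φ) = 134.602566
y = r_b·(sin φ − φ·cos φ) = 0.068471

x=134.602566 y=0.068471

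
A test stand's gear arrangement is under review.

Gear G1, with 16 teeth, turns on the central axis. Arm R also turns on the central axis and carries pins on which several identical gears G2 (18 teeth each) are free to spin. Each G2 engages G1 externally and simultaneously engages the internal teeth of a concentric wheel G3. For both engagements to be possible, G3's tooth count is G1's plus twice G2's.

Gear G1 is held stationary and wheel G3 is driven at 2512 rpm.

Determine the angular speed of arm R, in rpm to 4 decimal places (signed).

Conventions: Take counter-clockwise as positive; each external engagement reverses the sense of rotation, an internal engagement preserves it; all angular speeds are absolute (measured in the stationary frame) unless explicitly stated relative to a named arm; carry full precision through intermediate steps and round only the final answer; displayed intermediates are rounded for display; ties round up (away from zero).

topology: planetary set — G1 16T / G2 18T / G3 52T, arm = carrier (Willis)
normalise by the input: solve with ω_ring = 1, then scale by 2512 rpm
ring teeth: 16 + 2·18 = 52
16(ω_sun−ω_arm) = −52(ω_ring−ω_arm),  ω_sun = 0, ω_ring = 1
16(0−ω_arm) = −52(1−ω_arm)  ⇒  68·ω_arm = 52  ⇒  ω_arm = 13/17
scale: ω_arm = 13/17 × 2512 rpm = +1920.9412 rpm

+1920.9412 rpm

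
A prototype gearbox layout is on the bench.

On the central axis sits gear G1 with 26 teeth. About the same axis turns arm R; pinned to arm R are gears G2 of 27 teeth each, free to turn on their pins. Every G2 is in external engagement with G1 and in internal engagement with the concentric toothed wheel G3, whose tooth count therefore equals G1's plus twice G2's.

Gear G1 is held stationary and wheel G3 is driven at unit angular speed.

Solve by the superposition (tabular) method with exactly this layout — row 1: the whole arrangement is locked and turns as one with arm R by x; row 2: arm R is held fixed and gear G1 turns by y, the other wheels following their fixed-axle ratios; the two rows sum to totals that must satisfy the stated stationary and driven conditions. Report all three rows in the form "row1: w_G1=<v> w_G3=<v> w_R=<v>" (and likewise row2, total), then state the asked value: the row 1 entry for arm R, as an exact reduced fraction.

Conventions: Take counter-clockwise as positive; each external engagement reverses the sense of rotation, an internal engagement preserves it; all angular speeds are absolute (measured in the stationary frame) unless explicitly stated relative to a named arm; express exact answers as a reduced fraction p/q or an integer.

planetary set (26T centre, 27T on arm, 80T internal) — Willis relation
row 1: whole set turns with the arm by x
superposition row 2 [arm held]: sun y, ring −(26/80)·y, arm 0
boundary: total ω_sun = x + y = 0 and total ω_ring = x − (26/80)·y = 1  ⇒  y = -40/53, x = 40/53
row 2 ring = −(26/80)·(-40/53) = 13/53
totals (row 1 + row 2): sun 40/53 + (-40/53) = 0, ring 40/53 + 13/53 = 1, arm 40/53 + 0 = 40/53
asked cell (row1, arm) = 40/53

row1: w_G1=40/53 w_G3=40/53 w_R=40/53
row2: w_G1=-40/53 w_G3=13/53 w_R=0
total: w_G1=0 w_G3=1 w_R=40/53
asked value: 40/53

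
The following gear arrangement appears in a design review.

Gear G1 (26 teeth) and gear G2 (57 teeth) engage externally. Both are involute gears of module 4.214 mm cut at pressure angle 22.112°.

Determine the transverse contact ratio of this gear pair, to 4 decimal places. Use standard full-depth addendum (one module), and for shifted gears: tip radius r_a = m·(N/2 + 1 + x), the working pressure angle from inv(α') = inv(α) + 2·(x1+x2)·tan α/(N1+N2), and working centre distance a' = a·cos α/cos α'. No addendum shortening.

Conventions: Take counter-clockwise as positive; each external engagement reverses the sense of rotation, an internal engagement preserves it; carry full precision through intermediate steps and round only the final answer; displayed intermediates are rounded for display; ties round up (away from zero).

1.6054

class = single-mesh tooth geometry [involute pair 26T × 57T, m = 4.214]
base radii: r_b1 = 50.752774, r_b2 = 111.265696
tip radii: r_a1 = 58.996000, r_a2 = 124.313000
no profile shift: α' = α, a' = a
action lengths: √(r_a1²−r_b1²) = 30.077965, √(r_a2²−r_b2²) = 55.440660
base pitch p_b = π·m·cos α = 12.264965
CR = (30.077965 + 55.440660 − 174.881000·sin 22.11200°)/12.264965 = 1.605403
contact ratio ≈ 1.6054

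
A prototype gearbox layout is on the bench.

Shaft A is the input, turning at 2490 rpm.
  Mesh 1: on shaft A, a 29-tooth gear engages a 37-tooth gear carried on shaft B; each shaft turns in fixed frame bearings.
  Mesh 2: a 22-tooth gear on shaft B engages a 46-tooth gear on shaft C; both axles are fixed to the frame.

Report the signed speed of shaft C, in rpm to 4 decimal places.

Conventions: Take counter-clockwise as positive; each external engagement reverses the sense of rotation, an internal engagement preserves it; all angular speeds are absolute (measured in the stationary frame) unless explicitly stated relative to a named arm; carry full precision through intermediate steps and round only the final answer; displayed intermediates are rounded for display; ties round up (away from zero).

class = fixed-axis compound train [2 meshes; 2 ratios multiply, 2 sense flips]
mesh 1 [29T→37T]: ω = 2490.0000×29/37 = 1951.6216 rpm, sense flips to −
mesh 2 [22T→46T]: ω = 1951.6216×22/46 = 933.3843 rpm, sense flips to +
signed output speed = +933.3843 rpm

+933.3843 rpm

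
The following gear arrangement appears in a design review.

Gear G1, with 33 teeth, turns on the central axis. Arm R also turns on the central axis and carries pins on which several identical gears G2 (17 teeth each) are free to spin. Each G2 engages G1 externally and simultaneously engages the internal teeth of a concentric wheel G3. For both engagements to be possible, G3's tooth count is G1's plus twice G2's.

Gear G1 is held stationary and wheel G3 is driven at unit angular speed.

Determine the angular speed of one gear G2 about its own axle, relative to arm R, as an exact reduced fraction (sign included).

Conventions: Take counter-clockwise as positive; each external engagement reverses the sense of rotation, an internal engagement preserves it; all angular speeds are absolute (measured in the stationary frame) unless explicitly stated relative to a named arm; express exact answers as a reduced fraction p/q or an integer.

2211/1700

class = planetary set [G3 = 33+2·17 = 67; Willis about the carrier]
ring teeth: 33 + 2·17 = 67
33(ω_sun−ω_arm) = −67(ω_ring−ω_arm),  ω_sun = 0, ω_ring = 1
33(0−ω_arm) = −67(1−ω_arm)  ⇒  100·ω_arm = 67  ⇒  ω_arm = 67/100
sun–planet mesh: 33·(0−67/100) = −17·(ω_p−ω_arm)  ⇒  ω_p−ω_arm = 2211/1700
exact speed ratio = 2211/1700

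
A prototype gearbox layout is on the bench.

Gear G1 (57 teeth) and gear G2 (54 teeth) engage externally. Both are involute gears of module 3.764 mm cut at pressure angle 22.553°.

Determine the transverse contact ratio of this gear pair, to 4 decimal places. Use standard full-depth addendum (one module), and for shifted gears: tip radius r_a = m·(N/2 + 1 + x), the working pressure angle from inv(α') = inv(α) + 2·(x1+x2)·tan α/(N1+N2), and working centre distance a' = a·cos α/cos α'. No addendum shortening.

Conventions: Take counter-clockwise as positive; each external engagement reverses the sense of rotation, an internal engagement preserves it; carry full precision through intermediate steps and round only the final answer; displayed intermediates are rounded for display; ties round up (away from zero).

1.6452

topology: single-mesh involute geometry — m = 3.764, 57T/54T pair
base radii: r_b1 = 99.070236, r_b2 = 93.856014
tip radii: r_a1 = 111.038000, r_a2 = 105.392000
no profile shift: α' = α, a' = a
action lengths: √(r_a1²−r_b1²) = 50.145046, √(r_a2²−r_b2²) = 47.942908
base pitch p_b = π·m·cos α = 10.920643
CR = (50.145046 + 47.942908 − 208.902000·sin 22.55300°)/10.920643 = 1.645153
contact ratio ≈ 1.6452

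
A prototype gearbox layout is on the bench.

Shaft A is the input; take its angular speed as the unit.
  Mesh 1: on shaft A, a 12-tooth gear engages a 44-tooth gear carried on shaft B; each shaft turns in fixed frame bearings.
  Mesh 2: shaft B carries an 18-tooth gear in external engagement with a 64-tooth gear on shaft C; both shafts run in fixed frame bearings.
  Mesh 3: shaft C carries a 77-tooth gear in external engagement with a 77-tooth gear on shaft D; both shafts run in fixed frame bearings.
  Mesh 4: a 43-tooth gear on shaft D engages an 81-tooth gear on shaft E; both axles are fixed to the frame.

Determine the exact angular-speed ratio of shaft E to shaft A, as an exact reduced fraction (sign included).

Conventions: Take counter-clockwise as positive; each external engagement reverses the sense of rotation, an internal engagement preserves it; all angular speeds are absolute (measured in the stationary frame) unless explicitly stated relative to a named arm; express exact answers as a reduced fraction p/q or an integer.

43/1056

class = fixed-axis compound train [4 meshes; 4 ratios multiply, 4 sense flips]
mesh 1 [12T→44T]: running ratio 3/11, sense −
mesh 2 [18T→64T]: running ratio 27/352, sense +
mesh 3 [77T→77T]: running ratio 27/352, sense −
mesh 4 [43T→81T]: running ratio 43/1056, sense +
ω_out/ω_in = 43/1056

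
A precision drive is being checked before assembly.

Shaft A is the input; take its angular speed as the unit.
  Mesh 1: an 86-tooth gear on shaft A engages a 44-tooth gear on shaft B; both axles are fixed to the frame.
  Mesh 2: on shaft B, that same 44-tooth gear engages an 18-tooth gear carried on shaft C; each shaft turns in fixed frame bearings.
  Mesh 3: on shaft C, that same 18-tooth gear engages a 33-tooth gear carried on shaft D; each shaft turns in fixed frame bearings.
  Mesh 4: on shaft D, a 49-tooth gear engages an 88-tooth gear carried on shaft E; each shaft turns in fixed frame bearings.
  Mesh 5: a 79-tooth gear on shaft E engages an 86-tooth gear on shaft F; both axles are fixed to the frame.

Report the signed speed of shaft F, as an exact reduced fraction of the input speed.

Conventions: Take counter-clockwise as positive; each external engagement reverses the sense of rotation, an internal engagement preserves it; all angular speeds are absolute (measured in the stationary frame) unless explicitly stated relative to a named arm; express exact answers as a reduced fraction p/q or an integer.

5-mesh fixed-axis compound train (all bearings frame-fixed)
mesh 1 [86T→44T]: |ω|/ω_in = 1×86/44 = 43/22, sense flips to −
mesh 2 [44T→18T]: |ω|/ω_in = (43/22)×44/18 = 43/9, sense flips to +
mesh 3 [18T→33T]: |ω|/ω_in = (43/9)×18/33 = 86/33, sense flips to −
mesh 4 [49T→88T]: |ω|/ω_in = (86/33)×49/88 = 2107/1452, sense flips to +
mesh 5 [79T→86T]: |ω|/ω_in = (2107/1452)×79/86 = 3871/2904, sense flips to −
signed output speed (× input speed) = -3871/2904

-3871/2904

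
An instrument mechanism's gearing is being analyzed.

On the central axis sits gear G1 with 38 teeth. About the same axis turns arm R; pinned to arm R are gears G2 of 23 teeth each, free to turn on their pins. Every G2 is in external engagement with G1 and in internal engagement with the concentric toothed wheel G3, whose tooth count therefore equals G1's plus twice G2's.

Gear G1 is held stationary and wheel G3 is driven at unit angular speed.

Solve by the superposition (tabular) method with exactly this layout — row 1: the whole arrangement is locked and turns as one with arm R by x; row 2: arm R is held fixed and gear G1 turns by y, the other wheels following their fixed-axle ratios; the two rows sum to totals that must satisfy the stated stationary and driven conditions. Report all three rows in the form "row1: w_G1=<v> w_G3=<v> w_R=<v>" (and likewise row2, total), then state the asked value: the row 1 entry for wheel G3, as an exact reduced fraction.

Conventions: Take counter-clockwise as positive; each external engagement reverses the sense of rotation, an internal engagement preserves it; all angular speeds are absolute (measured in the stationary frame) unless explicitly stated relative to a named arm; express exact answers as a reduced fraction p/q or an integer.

recognized (axles ride arm R): planetary set, 38/23/84 teeth
row 1: whole set turns with the arm by x
row 2: sun turns y, ring = −(38/84)·y, arm 0
boundary: total ω_sun = x + y = 0 and total ω_ring = x − (38/84)·y = 1  ⇒  y = -42/61, x = 42/61
row 2 ring = −(38/84)·(-42/61) = 19/61
totals (row 1 + row 2): sun 42/61 + (-42/61) = 0, ring 42/61 + 19/61 = 1, arm 42/61 + 0 = 42/61
asked cell (row1, ring) = 42/61

row1: w_G1=42/61 w_G3=42/61 w_R=42/61
row2: w_G1=-42/61 w_G3=19/61 w_R=0
total: w_G1=0 w_G3=1 w_R=42/61
asked value: 42/61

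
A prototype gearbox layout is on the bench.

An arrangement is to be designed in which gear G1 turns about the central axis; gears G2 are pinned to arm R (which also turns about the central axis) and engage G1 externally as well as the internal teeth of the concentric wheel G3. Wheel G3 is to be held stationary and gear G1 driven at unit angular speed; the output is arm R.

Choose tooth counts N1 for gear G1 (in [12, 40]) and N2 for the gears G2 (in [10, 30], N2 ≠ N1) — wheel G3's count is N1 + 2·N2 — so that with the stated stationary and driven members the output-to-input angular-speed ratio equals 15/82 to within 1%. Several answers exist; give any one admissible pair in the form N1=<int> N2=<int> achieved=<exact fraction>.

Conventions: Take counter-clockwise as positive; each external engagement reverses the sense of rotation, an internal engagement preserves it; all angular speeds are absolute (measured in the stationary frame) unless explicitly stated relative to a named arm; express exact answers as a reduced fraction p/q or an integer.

design class (target 15/82): planetary set
Willis with ω_ring = 0: ω_arm/ω_sun = N1/(N1+N3); set equal to 15/82  ⇒  N3/N1 = 1/(15/82) − 1 = 67/15
N3 = N1 + 2·N2  ⇒  N2/N1 = (N3/N1 − 1)/2 = (67/15 − 1)/2 = 26/15
smallest multiple with N1 ≥ 12 and N2 ≥ 10: k = 1  ⇒  N1 = 1·15 = 15, N2 = 1·26 = 26 (N1 ≤ 40, N2 ≤ 30, N2 ≠ N1 ✓), N3 = 15 + 2·26 = 67
check: N1/(N1+N3) with N1 = 15, N3 = 67 gives 15/82; |achieved − target| = 0 ≤ 3/1640 ✓

N1=15 N2=26 achieved=15/82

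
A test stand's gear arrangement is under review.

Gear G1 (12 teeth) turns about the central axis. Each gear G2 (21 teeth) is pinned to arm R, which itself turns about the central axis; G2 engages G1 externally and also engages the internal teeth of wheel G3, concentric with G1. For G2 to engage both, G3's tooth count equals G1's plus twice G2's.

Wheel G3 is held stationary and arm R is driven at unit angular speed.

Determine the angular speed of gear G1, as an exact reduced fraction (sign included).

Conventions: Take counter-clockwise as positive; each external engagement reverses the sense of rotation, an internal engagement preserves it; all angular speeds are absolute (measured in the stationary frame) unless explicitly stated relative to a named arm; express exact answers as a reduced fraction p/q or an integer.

11/2

planetary set (12T centre, 21T on arm, 54T internal) — Willis relation
ring teeth: 12 + 2·21 = 54
12(ω_sun−ω_arm) = −54(ω_ring−ω_arm),  ω_ring = 0, ω_arm = 1
ω_sun = 1 − (54/12)(0−1) = 11/2
exact speed ratio = 11/2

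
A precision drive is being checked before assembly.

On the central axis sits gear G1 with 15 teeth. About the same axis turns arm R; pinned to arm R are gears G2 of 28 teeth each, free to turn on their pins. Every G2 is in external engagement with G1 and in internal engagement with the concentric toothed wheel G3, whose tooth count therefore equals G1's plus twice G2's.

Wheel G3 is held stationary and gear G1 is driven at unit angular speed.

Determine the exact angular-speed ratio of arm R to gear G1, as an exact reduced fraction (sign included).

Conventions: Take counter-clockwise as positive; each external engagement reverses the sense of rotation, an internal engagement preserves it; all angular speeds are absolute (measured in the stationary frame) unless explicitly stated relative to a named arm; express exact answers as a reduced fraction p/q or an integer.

planetary set (15T centre, 28T on arm, 71T internal) — Willis relation
ring teeth: 15 + 2·28 = 71
15(ω_sun−ω_arm) = −71(ω_ring−ω_arm),  ω_ring = 0, ω_sun = 1
15(1−ω_arm) = −71(0−ω_arm)  ⇒  86·ω_arm = 15  ⇒  ω_arm = 15/86
ω_out/ω_in = 15/86

15/86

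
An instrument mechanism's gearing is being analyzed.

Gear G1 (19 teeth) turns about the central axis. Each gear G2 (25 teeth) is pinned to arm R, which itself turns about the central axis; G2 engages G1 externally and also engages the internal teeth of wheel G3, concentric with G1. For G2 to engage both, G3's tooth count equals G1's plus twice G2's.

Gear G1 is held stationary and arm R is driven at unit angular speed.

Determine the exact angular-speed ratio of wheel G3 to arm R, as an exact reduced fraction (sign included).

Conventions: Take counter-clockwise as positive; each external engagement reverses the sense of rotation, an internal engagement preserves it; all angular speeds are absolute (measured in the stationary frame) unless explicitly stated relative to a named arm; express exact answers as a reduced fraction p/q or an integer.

class = planetary set [G3 = 19+2·25 = 69; Willis about the carrier]
ring teeth: 19 + 2·25 = 69
19(ω_sun−ω_arm) = −69(ω_ring−ω_arm),  ω_sun = 0, ω_arm = 1
ω_ring = 1 − (19/69)(0−1) = 88/69
ω_out/ω_in = 88/69

88/69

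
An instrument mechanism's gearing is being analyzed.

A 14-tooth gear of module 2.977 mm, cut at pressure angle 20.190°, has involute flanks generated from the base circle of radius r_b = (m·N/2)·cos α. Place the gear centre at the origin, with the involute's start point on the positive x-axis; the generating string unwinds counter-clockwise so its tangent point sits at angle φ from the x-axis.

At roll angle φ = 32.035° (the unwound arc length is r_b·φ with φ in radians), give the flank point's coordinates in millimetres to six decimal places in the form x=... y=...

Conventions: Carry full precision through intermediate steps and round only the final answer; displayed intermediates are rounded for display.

x=22.380810 y=1.104290

recognized (one wheel, involute flank): single-mesh tooth geometry, m = 2.977, N = 14
pitch radius r_p = m·N/2 = 2.977·14/2 = 20.839000
base radius r_b = r_p·cos α = 20.839000·cos 20.190° = 19.558512
roll angle φ = 32.035° = 0.55911623 rad
x = r_b·(cos φ + φ·sin φ) = 22.380810
y = r_b·(sin φ − φ·cos φ) = 1.104290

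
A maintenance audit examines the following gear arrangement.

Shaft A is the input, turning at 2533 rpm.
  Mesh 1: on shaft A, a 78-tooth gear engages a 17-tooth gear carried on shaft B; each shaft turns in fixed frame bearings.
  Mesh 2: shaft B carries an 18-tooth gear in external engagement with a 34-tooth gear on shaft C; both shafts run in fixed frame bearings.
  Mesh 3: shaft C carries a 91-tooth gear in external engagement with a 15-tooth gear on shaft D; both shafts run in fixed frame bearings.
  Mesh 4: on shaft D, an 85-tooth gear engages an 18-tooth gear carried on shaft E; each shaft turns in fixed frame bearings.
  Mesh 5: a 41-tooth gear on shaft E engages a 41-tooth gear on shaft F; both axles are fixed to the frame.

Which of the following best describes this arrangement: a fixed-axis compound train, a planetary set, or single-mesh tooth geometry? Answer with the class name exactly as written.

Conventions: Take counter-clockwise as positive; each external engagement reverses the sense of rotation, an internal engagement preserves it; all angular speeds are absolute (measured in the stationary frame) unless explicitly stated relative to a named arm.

fixed-axis compound train

class = fixed-axis compound train [5 meshes; 5 ratios multiply, 5 sense flips]
classification: fixed-axis compound train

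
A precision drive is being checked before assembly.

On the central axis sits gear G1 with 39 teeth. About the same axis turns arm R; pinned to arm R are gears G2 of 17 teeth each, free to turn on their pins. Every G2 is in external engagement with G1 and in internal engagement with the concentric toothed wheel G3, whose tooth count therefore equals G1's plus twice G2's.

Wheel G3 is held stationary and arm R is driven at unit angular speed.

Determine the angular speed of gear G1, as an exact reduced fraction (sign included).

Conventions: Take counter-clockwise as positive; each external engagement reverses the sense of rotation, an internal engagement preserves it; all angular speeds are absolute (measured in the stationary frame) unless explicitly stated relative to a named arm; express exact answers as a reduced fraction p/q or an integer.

recognized (axles ride arm R): planetary set, 39/17/73 teeth
ring teeth: 39 + 2·17 = 73
39(ω_sun−ω_arm) = −73(ω_ring−ω_arm),  ω_ring = 0, ω_arm = 1
ω_sun = 1 − (73/39)(0−1) = 112/39
exact speed ratio = 112/39

112/39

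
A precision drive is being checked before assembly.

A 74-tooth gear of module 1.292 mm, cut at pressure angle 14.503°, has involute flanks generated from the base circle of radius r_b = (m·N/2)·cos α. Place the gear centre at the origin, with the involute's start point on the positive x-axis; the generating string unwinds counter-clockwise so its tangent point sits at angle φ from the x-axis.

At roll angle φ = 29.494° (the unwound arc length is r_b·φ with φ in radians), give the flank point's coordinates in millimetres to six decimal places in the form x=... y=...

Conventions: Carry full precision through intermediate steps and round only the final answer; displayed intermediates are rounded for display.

class = single-mesh tooth geometry [base-circle involute, m = 1.292, 74T]
pitch radius r_p = m·N/2 = 1.292·74/2 = 47.804000
base radius r_b = r_p·cos α = 47.804000·cos 14.503° = 46.280703
roll angle φ = 29.494° = 0.51476741 rad
x = r_b·(cos φ + φ·sin φ) = 52.012288
y = r_b·(sin φ − φ·cos φ) = 2.049084

x=52.012288 y=2.049084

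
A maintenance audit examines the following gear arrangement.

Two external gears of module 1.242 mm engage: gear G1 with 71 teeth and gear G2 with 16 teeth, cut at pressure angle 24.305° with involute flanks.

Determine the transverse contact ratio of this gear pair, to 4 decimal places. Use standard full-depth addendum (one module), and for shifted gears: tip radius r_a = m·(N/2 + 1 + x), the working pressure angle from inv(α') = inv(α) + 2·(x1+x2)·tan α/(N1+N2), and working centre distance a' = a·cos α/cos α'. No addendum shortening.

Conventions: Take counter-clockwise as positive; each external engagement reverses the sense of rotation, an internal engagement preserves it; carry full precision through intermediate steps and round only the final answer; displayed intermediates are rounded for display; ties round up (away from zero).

1.4910

recognized (one external pair, fixed centres): single-mesh tooth geometry, m = 1.242, N1 = 71, N2 = 16
base radii: r_b1 = 40.183098, r_b2 = 9.055346
tip radii: r_a1 = 45.333000, r_a2 = 11.178000
no profile shift: α' = α, a' = a
action lengths: √(r_a1²−r_b1²) = 20.985697, √(r_a2²−r_b2²) = 6.553502
base pitch p_b = π·m·cos α = 3.556026
CR = (20.985697 + 6.553502 − 54.027000·sin 24.30500°)/3.556026 = 1.490995
contact ratio ≈ 1.4910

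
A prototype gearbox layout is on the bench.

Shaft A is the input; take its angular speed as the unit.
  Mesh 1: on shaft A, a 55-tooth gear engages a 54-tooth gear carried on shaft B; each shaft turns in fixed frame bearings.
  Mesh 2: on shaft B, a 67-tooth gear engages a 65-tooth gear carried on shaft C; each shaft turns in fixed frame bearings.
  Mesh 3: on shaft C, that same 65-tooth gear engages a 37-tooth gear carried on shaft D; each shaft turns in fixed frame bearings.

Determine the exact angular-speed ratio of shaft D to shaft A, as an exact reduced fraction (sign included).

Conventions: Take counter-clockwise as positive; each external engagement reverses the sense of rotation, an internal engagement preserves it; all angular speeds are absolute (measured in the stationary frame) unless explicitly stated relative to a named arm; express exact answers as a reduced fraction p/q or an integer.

-3685/1998

class = fixed-axis compound train [3 meshes; 3 ratios multiply, 3 sense flips]
mesh 1 [55T→54T]: running ratio 55/54, sense −
mesh 2 [67T→65T]: running ratio 737/702, sense +
mesh 3 [65T→37T]: running ratio 3685/1998, sense −
ω_out/ω_in = -3685/1998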